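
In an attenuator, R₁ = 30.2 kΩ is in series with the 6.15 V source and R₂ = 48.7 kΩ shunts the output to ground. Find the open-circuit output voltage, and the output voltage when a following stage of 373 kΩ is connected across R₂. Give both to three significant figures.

Open-circuit: V = 6.15 × 48.7/(30.2 + 48.7) = 3.80 V.
With the load, R₂ becomes R₂‖R_L = 43.08 kΩ, so V = 6.15 × 43.08/73.28 = 3.62 V.

Unloaded: 3.80 V; loaded: 3.62 V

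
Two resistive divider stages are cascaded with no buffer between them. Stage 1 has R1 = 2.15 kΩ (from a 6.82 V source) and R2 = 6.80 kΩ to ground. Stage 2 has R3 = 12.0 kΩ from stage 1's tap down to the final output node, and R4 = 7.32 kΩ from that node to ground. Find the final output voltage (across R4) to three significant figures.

Stage 2 presents R3+R4 = 19.32 kΩ as a load on stage 1's tap.
Stage 1's lower leg becomes R2‖(R3+R4) = 5.030 kΩ, so V_mid = 6.82 × 5.030/7.180 = 4.778 V.
Stage 2 is itself unloaded: V_out = V_mid × R4/(R3+R4) = 4.778 × 7.32/19.32 = 1.81 V.

V_out ≈ 1.81 V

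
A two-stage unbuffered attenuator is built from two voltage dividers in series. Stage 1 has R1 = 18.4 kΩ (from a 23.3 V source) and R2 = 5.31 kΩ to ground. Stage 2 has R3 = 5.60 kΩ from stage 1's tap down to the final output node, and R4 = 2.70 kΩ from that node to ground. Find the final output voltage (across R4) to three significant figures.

Stage 2 presents R3+R4 = 8.300 kΩ as a load on stage 1's tap.
Stage 1's lower leg becomes R2‖(R3+R4) = 3.238 kΩ, so V_mid = 23.3 × 3.238/21.64 = 3.487 V.
Stage 2 is itself unloaded: V_out = V_mid × R4/(R3+R4) = 3.487 × 2.70/8.300 = 1.13 V.

V_out ≈ 1.13 V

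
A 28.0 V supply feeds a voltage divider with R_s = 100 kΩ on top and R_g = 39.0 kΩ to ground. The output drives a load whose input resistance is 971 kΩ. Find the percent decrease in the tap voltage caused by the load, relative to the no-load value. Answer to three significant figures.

The divider's output (Thévenin) resistance is R_s‖R_g = 28.06 kΩ.
Fractional drop under load = R_th/(R_th + R_L) = 28.06 / (28.06 + 971) = 0.02808.
So the output falls by 2.81 %.

2.81 %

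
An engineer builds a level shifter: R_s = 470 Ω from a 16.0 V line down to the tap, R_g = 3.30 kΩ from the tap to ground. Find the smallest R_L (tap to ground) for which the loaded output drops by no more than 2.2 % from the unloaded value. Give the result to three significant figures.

R_L(min) ≈ 18.3 kΩ

Output resistance R_th = R_s‖R_g = (470 × 3300)/3770 = 411.4 Ω.
The fractional drop is R_th/(R_th + R_L); requiring this ≤ 0.0220 gives R_L ≥ R_th(1/0.0220 − 1) = 411.4 × 44.45 = 18.3 kΩ.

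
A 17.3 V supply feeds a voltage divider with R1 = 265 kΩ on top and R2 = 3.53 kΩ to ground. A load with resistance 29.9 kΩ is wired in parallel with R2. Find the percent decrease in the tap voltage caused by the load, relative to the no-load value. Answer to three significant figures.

10.4 %

Unloaded V = 17.3 × 3.53/268.5 = 0.22742 V.
Loaded: R2‖R_L = 3.157 kΩ, giving V = 17.3 × 3.157/268.2 = 0.20369 V.
Drop = (0.22742 − 0.20369) / 0.22742 = 10.4 %.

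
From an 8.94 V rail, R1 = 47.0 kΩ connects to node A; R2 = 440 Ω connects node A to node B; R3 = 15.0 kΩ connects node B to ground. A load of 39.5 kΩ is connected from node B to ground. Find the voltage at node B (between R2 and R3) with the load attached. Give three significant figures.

V ≈ 1.67 V

At node B, R3 is in parallel with the load: R3‖R_L = 10870 Ω.
Below node A the resistance is R2 + (R3‖R_L) = 11310 Ω, so V_A = 8.94 × 11310/58310 = 1.734 V.
Then V_B = V_A × (R3‖R_L)/(R2 + R3‖R_L) = 1.734 × 10870/11310 = 1.67 V.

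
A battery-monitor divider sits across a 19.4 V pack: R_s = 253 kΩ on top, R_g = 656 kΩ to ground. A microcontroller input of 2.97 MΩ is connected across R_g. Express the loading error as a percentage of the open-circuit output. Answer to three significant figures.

The divider's output (Thévenin) resistance is R_s‖R_g = 182.6 kΩ.
Fractional drop under load = R_th/(R_th + R_L) = 182.6 / (182.6 + 2970) = 0.05792.
So the output falls by 5.79 %.

5.79 %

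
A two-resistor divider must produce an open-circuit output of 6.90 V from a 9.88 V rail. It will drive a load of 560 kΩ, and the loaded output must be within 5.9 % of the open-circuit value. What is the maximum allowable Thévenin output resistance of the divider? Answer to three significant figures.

Loading drop = R_th/(R_th + R_L) ≤ 0.0590, so R_th ≤ R_L · ε/(1−ε) = 560 kΩ × 0.0590/0.9410 = 35.1 kΩ.

R_th ≤ 35.1 kΩ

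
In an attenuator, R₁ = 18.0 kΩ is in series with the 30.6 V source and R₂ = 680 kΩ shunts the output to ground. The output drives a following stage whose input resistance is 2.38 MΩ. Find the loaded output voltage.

V_out ≈ 29.6 V

The load sits in parallel with R₂: R₂‖R_L = (680 × 2380) / (680 + 2380) = 528.9 kΩ.
V_out = 30.6 × 528.9 / (18.0 + 528.9) = 30.6 × 528.9/546.9 = 29.6 V.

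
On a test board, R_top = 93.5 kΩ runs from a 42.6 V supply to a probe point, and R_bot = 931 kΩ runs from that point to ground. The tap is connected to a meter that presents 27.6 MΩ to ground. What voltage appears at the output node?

The load sits in parallel with R_bot: R_bot‖R_L = (931 × 27600) / (931 + 27600) = 900.6 kΩ.
V_out = 42.6 × 900.6 / (93.5 + 900.6) = 42.6 × 900.6/994.1 = 38.6 V.

V_out ≈ 38.6 V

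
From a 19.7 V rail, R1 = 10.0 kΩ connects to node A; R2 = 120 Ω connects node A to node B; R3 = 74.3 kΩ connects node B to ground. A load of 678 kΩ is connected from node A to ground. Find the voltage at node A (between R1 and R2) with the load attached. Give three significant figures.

Below node A the series string R2+R3 = 74420 Ω sits in parallel with the 678000 Ω load: 67060 Ω.
V_A = 19.7 × 67060/(10000 + 67060) = 17.1 V.

V ≈ 17.1 V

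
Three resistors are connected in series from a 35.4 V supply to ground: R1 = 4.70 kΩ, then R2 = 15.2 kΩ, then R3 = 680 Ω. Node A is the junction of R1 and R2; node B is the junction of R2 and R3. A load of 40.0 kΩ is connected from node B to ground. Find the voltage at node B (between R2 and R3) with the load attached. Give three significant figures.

V ≈ 1.15 V

At node B, R3 is in parallel with the load: R3‖R_L = 668.6 Ω.
Below node A the resistance is R2 + (R3‖R_L) = 15870 Ω, so V_A = 35.4 × 15870/20570 = 27.31 V.
Then V_B = V_A × (R3‖R_L)/(R2 + R3‖R_L) = 27.31 × 668.6/15870 = 1.15 V.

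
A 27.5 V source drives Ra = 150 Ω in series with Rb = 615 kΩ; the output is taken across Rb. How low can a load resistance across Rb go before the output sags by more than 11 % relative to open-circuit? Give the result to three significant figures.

Output resistance R_th = Ra‖Rb = (150 × 615000)/615200 = 150.0 Ω.
The fractional drop is R_th/(R_th + R_L); requiring this ≤ 0.110 gives R_L ≥ R_th(1/0.110 − 1) = 150.0 × 8.091 = 1.21 kΩ.

R_L(min) ≈ 1.21 kΩ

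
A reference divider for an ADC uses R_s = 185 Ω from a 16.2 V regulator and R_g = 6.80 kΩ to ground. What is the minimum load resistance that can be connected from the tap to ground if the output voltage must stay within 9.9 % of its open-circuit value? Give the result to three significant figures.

Output resistance R_th = R_s‖R_g = (185 × 6800)/6985 = 180.1 Ω.
The fractional drop is R_th/(R_th + R_L); requiring this ≤ 0.0990 gives R_L ≥ R_th(1/0.0990 − 1) = 180.1 × 9.101 = 1.64 kΩ.

R_L(min) ≈ 1.64 kΩ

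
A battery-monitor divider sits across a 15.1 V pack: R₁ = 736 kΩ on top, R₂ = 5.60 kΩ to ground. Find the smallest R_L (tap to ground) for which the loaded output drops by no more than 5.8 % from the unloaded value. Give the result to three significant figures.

Output resistance R_th = R₁‖R₂ = (736 × 5.60)/741.6 = 5.558 kΩ.
The fractional drop is R_th/(R_th + R_L); requiring this ≤ 0.0580 gives R_L ≥ R_th(1/0.0580 − 1) = 5.558 × 16.24 = 90.3 kΩ.

R_L(min) ≈ 90.3 kΩ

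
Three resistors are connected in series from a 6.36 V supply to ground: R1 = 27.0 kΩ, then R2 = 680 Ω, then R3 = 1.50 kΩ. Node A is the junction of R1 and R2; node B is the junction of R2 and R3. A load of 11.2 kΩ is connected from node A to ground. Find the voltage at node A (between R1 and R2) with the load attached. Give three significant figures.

V ≈ 0.403 V

Below node A the series string R2+R3 = 2180 Ω sits in parallel with the 11200 Ω load: 1825 Ω.
V_A = 6.36 × 1825/(27000 + 1825) = 0.403 V.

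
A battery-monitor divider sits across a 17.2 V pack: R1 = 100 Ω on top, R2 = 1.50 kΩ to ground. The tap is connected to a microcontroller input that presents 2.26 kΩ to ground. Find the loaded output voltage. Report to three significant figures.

V_out ≈ 15.5 V

The load sits in parallel with R2: R2‖R_L = (1500 × 2260) / (1500 + 2260) = 901.6 Ω.
V_out = 17.2 × 901.6 / (100 + 901.6) = 17.2 × 901.6/1002 = 15.5 V.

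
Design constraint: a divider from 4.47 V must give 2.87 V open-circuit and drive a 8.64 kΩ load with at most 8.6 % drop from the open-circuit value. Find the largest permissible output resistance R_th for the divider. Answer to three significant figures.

R_th ≤ 813 Ω

Loading drop = R_th/(R_th + R_L) ≤ 0.0860, so R_th ≤ R_L · ε/(1−ε) = 8.64 kΩ × 0.0860/0.9140 = 813 Ω.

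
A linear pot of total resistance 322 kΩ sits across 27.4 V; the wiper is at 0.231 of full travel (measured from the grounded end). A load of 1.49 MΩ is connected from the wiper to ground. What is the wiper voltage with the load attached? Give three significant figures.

The wiper splits the pot into (1−α)R = 247.6 kΩ above and αR = 74.38 kΩ below.
Lower section ‖ load = 70.85 kΩ.
V_wiper = 27.4 × 70.85/(247.6 + 70.85) = 6.10 V.

V ≈ 6.10 V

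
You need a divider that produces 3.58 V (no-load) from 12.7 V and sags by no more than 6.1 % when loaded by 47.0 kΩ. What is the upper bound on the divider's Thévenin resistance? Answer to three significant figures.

Loading drop = R_th/(R_th + R_L) ≤ 0.0610, so R_th ≤ R_L · ε/(1−ε) = 47.0 kΩ × 0.0610/0.9390 = 3.05 kΩ.
(Any R1, R2 with R2/(R1+R2) = 0.282 and R1‖R2 ≤ 3.05 kΩ will meet the spec.)

R_th ≤ 3.05 kΩ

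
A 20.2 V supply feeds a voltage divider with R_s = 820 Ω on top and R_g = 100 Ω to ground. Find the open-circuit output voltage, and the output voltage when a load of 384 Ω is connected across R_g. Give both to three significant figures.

Open-circuit: V = 20.2 × 100/(820 + 100) = 2.20 V.
With the load, R_g becomes R_g‖R_L = 79.34 Ω, so V = 20.2 × 79.34/899.3 = 1.78 V.

Unloaded: 2.20 V; loaded: 1.78 V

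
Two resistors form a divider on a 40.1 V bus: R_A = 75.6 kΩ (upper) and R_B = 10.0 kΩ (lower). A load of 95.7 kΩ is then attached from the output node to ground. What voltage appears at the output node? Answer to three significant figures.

The load sits in parallel with R_B: R_B‖R_L = (10.0 × 95.7) / (10.0 + 95.7) = 9.054 kΩ.
V_out = 40.1 × 9.054 / (75.6 + 9.054) = 40.1 × 9.054/84.65 = 4.29 V.

V_out ≈ 4.29 V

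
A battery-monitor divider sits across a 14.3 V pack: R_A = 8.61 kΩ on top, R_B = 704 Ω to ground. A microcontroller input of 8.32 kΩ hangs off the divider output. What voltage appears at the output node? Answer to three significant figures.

V_out ≈ 1.00 V

The load sits in parallel with R_B: R_B‖R_L = (704 × 8320) / (704 + 8320) = 649.1 Ω.
V_out = 14.3 × 649.1 / (8610 + 649.1) = 14.3 × 649.1/9259 = 1.00 V.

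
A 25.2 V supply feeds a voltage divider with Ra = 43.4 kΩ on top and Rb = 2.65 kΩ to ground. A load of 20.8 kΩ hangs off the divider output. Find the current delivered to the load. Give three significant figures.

I_L ≈ 0.0622 mA

Rb‖R_L = 2.351 kΩ; V_out = 25.2 × 2.351/45.75 = 1.295 V.
I_L = V_out / R_L = 1.295 / 20.8 kΩ = 0.0622 mA.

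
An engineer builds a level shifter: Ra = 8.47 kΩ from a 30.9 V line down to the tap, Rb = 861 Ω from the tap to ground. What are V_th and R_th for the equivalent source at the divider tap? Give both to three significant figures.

V_th is the open-circuit tap voltage: 30.9 × 861/(8470 + 861) = 2.85 V.
With the supply zeroed, Ra and Rb appear in parallel from the tap: R_th = Ra‖Rb = (8470 × 861)/9331 = 782 Ω.

V_th = 2.85 V, R_th = 782 Ω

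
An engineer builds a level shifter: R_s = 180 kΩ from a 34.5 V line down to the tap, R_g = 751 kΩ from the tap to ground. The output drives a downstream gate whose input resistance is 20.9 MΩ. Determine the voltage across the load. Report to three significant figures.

V_out ≈ 27.6 V

The load sits in parallel with R_g: R_g‖R_L = (751 × 20900) / (751 + 20900) = 725.0 kΩ.
V_out = 34.5 × 725.0 / (180 + 725.0) = 34.5 × 725.0/905.0 = 27.6 V.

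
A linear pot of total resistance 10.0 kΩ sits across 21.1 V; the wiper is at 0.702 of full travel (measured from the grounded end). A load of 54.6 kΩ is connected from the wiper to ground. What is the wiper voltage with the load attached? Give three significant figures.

The wiper splits the pot into (1−α)R = 2.980 kΩ above and αR = 7.020 kΩ below.
Lower section ‖ load = 6.220 kΩ.
V_wiper = 21.1 × 6.220/(2.980 + 6.220) = 14.3 V.

V ≈ 14.3 V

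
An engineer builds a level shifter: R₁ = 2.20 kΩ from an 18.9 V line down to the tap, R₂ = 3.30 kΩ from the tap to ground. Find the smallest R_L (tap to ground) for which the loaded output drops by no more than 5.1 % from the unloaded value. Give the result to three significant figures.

Output resistance R_th = R₁‖R₂ = (2.20 × 3.30)/5.500 = 1.320 kΩ.
The fractional drop is R_th/(R_th + R_L); requiring this ≤ 0.0510 gives R_L ≥ R_th(1/0.0510 − 1) = 1.320 × 18.61 = 24.6 kΩ.

R_L(min) ≈ 24.6 kΩ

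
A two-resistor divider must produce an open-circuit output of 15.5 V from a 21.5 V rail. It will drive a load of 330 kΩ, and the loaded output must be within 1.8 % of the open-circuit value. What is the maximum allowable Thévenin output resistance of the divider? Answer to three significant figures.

R_th ≤ 6.05 kΩ

Loading drop = R_th/(R_th + R_L) ≤ 0.0180, so R_th ≤ R_L · ε/(1−ε) = 330 kΩ × 0.0180/0.9820 = 6.05 kΩ.
(Any R1, R2 with R2/(R1+R2) = 0.721 and R1‖R2 ≤ 6.05 kΩ will meet the spec.)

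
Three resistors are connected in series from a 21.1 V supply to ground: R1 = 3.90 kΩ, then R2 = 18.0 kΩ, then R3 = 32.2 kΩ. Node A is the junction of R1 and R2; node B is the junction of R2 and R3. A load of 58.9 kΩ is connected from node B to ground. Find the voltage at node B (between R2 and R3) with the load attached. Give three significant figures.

V ≈ 10.3 V

At node B, R3 is in parallel with the load: R3‖R_L = 20.82 kΩ.
Below node A the resistance is R2 + (R3‖R_L) = 38.82 kΩ, so V_A = 21.1 × 38.82/42.72 = 19.17 V.
Then V_B = V_A × (R3‖R_L)/(R2 + R3‖R_L) = 19.17 × 20.82/38.82 = 10.3 V.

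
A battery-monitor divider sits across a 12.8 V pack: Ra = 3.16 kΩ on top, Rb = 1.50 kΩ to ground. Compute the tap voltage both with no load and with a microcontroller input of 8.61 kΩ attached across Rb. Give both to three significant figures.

Open-circuit: V = 12.8 × 1.50/(3.16 + 1.50) = 4.12 V.
With the load, Rb becomes Rb‖R_L = 1.277 kΩ, so V = 12.8 × 1.277/4.437 = 3.68 V.

Unloaded: 4.12 V; loaded: 3.68 V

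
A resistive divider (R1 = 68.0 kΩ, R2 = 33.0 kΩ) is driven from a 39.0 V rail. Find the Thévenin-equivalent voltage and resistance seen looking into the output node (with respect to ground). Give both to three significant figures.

V_th is the open-circuit tap voltage: 39.0 × 33.0/(68.0 + 33.0) = 12.7 V.
With the supply zeroed, R1 and R2 appear in parallel from the tap: R_th = R1‖R2 = (68.0 × 33.0)/101.0 = 22.2 kΩ.

V_th = 12.7 V, R_th = 22.2 kΩ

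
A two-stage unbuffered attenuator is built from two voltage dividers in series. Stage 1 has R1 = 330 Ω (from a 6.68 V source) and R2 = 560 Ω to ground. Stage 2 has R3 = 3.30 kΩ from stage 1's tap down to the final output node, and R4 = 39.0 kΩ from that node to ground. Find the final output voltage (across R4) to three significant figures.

V_out ≈ 3.86 V

Stage 2 presents R3+R4 = 42300 Ω as a load on stage 1's tap.
Stage 1's lower leg becomes R2‖(R3+R4) = 552.7 Ω, so V_mid = 6.68 × 552.7/882.7 = 4.183 V.
Stage 2 is itself unloaded: V_out = V_mid × R4/(R3+R4) = 4.183 × 39000/42300 = 3.86 V.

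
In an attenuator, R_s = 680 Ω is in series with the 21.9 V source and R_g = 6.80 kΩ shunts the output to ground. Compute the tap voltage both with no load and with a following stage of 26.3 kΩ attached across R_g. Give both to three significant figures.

Open-circuit: V = 21.9 × 6800/(680 + 6800) = 19.9 V.
With the load, R_g becomes R_g‖R_L = 5403 Ω, so V = 21.9 × 5403/6083 = 19.5 V.

Unloaded: 19.9 V; loaded: 19.5 V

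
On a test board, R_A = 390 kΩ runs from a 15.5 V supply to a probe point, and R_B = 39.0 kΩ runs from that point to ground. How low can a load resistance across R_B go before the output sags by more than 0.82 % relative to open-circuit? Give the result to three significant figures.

R_L(min) ≈ 4.29 MΩ

Output resistance R_th = R_A‖R_B = (390 × 39.0)/429.0 = 35.45 kΩ.
The fractional drop is R_th/(R_th + R_L); requiring this ≤ 0.00820 gives R_L ≥ R_th(1/0.00820 − 1) = 35.45 × 121.0 = 4.29 MΩ.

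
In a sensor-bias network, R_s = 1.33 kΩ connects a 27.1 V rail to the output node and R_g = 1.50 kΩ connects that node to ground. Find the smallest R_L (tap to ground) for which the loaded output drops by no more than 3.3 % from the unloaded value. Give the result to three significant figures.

R_L(min) ≈ 20.7 kΩ

Output resistance R_th = R_s‖R_g = (1330 × 1500)/2830 = 704.9 Ω.
The fractional drop is R_th/(R_th + R_L); requiring this ≤ 0.0330 gives R_L ≥ R_th(1/0.0330 − 1) = 704.9 × 29.30 = 20.7 kΩ.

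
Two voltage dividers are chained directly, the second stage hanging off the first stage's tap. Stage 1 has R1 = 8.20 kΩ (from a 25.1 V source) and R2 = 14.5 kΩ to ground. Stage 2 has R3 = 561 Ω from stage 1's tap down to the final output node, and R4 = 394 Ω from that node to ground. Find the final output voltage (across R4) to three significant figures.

Stage 2 presents R3+R4 = 955.0 Ω as a load on stage 1's tap.
Stage 1's lower leg becomes R2‖(R3+R4) = 896.0 Ω, so V_mid = 25.1 × 896.0/9096 = 2.472 V.
Stage 2 is itself unloaded: V_out = V_mid × R4/(R3+R4) = 2.472 × 394/955.0 = 1.02 V.

V_out ≈ 1.02 V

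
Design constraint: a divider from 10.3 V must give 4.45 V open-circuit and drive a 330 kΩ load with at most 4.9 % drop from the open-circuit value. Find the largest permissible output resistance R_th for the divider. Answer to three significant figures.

R_th ≤ 17.0 kΩ

Loading drop = R_th/(R_th + R_L) ≤ 0.0490, so R_th ≤ R_L · ε/(1−ε) = 330 kΩ × 0.0490/0.9510 = 17.0 kΩ.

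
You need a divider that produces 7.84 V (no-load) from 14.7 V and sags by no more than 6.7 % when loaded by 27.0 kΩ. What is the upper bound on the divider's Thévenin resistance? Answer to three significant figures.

R_th ≤ 1.94 kΩ

Loading drop = R_th/(R_th + R_L) ≤ 0.0670, so R_th ≤ R_L · ε/(1−ε) = 27.0 kΩ × 0.0670/0.9330 = 1.94 kΩ.
(Any R1, R2 with R2/(R1+R2) = 0.533 and R1‖R2 ≤ 1.94 kΩ will meet the spec.)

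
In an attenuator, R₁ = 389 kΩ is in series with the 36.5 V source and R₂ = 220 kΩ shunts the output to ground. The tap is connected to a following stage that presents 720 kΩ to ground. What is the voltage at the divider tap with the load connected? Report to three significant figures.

The load sits in parallel with R₂: R₂‖R_L = (220 × 720) / (220 + 720) = 168.5 kΩ.
V_out = 36.5 × 168.5 / (389 + 168.5) = 36.5 × 168.5/557.5 = 11.0 V.

V_out ≈ 11.0 V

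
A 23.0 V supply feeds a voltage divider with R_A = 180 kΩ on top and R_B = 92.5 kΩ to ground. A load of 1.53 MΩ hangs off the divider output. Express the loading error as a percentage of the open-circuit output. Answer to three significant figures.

The divider's output (Thévenin) resistance is R_A‖R_B = 61.10 kΩ.
Fractional drop under load = R_th/(R_th + R_L) = 61.10 / (61.10 + 1530) = 0.03840.
So the output falls by 3.84 %.

3.84 %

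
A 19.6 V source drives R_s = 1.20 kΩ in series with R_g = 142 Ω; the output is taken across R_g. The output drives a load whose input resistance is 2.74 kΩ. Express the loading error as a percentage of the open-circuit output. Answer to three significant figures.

The divider's output (Thévenin) resistance is R_s‖R_g = 127.0 Ω.
Fractional drop under load = R_th/(R_th + R_L) = 127.0 / (127.0 + 2740) = 0.04429.
So the output falls by 4.43 %.

4.43 %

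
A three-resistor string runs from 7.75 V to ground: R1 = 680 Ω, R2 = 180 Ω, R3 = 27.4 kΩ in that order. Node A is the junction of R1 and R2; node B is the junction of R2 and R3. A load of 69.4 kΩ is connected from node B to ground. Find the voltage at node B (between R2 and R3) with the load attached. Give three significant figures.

At node B, R3 is in parallel with the load: R3‖R_L = 19640 Ω.
Below node A the resistance is R2 + (R3‖R_L) = 19820 Ω, so V_A = 7.75 × 19820/20500 = 7.493 V.
Then V_B = V_A × (R3‖R_L)/(R2 + R3‖R_L) = 7.493 × 19640/19820 = 7.42 V.

V ≈ 7.42 V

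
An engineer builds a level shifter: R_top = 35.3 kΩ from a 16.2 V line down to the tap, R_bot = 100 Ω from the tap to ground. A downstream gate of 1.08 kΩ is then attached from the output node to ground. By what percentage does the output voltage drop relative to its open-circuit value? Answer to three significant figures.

8.45 %

The divider's output (Thévenin) resistance is R_top‖R_bot = 99.72 Ω.
Fractional drop under load = R_th/(R_th + R_L) = 99.72 / (99.72 + 1080) = 0.08453.
So the output falls by 8.45 %.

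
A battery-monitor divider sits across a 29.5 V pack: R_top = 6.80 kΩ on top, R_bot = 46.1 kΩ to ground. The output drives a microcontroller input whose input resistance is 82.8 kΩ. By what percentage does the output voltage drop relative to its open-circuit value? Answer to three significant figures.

The divider's output (Thévenin) resistance is R_top‖R_bot = 5.926 kΩ.
Fractional drop under load = R_th/(R_th + R_L) = 5.926 / (5.926 + 82.8) = 0.06679.
So the output falls by 6.68 %.

6.68 %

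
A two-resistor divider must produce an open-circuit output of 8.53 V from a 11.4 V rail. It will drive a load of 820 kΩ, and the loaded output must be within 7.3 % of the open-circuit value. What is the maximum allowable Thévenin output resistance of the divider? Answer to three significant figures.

R_th ≤ 64.6 kΩ

Loading drop = R_th/(R_th + R_L) ≤ 0.0730, so R_th ≤ R_L · ε/(1−ε) = 820 kΩ × 0.0730/0.9270 = 64.6 kΩ.
(Any R1, R2 with R2/(R1+R2) = 0.748 and R1‖R2 ≤ 64.6 kΩ will meet the spec.)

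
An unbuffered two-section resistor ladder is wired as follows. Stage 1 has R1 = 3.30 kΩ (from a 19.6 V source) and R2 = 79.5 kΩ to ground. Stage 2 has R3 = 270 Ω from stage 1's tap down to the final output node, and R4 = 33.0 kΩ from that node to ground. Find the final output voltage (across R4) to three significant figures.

V_out ≈ 17.0 V

Stage 2 presents R3+R4 = 33270 Ω as a load on stage 1's tap.
Stage 1's lower leg becomes R2‖(R3+R4) = 23450 Ω, so V_mid = 19.6 × 23450/26750 = 17.18 V.
Stage 2 is itself unloaded: V_out = V_mid × R4/(R3+R4) = 17.18 × 33000/33270 = 17.0 V.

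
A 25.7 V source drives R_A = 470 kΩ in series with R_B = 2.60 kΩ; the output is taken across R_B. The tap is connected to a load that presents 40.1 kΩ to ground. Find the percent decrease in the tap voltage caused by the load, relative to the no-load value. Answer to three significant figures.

The divider's output (Thévenin) resistance is R_A‖R_B = 2.586 kΩ.
Fractional drop under load = R_th/(R_th + R_L) = 2.586 / (2.586 + 40.1) = 0.06058.
So the output falls by 6.06 %.

6.06 %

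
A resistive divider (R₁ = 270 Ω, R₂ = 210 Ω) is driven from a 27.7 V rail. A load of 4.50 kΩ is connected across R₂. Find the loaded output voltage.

The load sits in parallel with R₂: R₂‖R_L = (210 × 4500) / (210 + 4500) = 200.6 Ω.
V_out = 27.7 × 200.6 / (270 + 200.6) = 27.7 × 200.6/470.6 = 11.8 V.

V_out ≈ 11.8 V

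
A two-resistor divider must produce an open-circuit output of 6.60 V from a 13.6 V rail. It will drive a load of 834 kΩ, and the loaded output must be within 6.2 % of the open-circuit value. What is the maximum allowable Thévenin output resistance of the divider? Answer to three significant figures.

R_th ≤ 55.1 kΩ

Loading drop = R_th/(R_th + R_L) ≤ 0.0620, so R_th ≤ R_L · ε/(1−ε) = 834 kΩ × 0.0620/0.9380 = 55.1 kΩ.
(Any R1, R2 with R2/(R1+R2) = 0.485 and R1‖R2 ≤ 55.1 kΩ will meet the spec.)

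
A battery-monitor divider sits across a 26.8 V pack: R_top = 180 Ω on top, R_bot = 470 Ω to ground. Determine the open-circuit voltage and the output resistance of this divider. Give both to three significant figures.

V_th is the open-circuit tap voltage: 26.8 × 470/(180 + 470) = 19.4 V.
With the supply zeroed, R_top and R_bot appear in parallel from the tap: R_th = R_top‖R_bot = (180 × 470)/650.0 = 130 Ω.

V_th = 19.4 V, R_th = 130 Ω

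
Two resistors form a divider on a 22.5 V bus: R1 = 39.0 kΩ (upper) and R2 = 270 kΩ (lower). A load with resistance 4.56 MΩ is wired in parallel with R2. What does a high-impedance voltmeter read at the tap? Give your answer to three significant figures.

The load sits in parallel with R2: R2‖R_L = (270 × 4560) / (270 + 4560) = 254.9 kΩ.
V_out = 22.5 × 254.9 / (39.0 + 254.9) = 22.5 × 254.9/293.9 = 19.5 V.

V_out ≈ 19.5 V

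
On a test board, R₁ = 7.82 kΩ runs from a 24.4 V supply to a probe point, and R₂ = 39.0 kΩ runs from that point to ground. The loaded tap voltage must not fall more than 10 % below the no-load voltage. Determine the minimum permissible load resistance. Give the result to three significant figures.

R_L(min) ≈ 58.6 kΩ

Output resistance R_th = R₁‖R₂ = (7.82 × 39.0)/46.82 = 6.514 kΩ.
The fractional drop is R_th/(R_th + R_L); requiring this ≤ 0.100 gives R_L ≥ R_th(1/0.100 − 1) = 6.514 × 9.000 = 58.6 kΩ.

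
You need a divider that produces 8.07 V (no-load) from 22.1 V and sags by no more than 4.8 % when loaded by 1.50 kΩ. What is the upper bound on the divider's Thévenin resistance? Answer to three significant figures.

R_th ≤ 75.6 Ω

Loading drop = R_th/(R_th + R_L) ≤ 0.0480, so R_th ≤ R_L · ε/(1−ε) = 1.50 kΩ × 0.0480/0.9520 = 75.6 Ω.
(Any R1, R2 with R2/(R1+R2) = 0.365 and R1‖R2 ≤ 75.6 Ω will meet the spec.)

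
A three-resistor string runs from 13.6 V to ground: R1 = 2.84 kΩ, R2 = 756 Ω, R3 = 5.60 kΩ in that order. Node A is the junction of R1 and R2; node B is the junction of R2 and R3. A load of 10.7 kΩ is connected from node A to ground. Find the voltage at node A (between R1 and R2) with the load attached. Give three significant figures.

V ≈ 7.94 V

Below node A the series string R2+R3 = 6356 Ω sits in parallel with the 10700 Ω load: 3987 Ω.
V_A = 13.6 × 3987/(2840 + 3987) = 7.94 V.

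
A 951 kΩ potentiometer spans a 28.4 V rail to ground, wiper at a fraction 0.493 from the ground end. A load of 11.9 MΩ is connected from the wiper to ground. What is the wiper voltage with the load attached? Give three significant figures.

V ≈ 13.7 V

The wiper splits the pot into (1−α)R = 482.2 kΩ above and αR = 468.8 kΩ below.
Lower section ‖ load = 451.1 kΩ.
V_wiper = 28.4 × 451.1/(482.2 + 451.1) = 13.7 V.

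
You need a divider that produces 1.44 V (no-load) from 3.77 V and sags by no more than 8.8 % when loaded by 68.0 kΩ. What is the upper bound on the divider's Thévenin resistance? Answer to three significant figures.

Loading drop = R_th/(R_th + R_L) ≤ 0.0880, so R_th ≤ R_L · ε/(1−ε) = 68.0 kΩ × 0.0880/0.9120 = 6.56 kΩ.
(Any R1, R2 with R2/(R1+R2) = 0.382 and R1‖R2 ≤ 6.56 kΩ will meet the spec.)

R_th ≤ 6.56 kΩ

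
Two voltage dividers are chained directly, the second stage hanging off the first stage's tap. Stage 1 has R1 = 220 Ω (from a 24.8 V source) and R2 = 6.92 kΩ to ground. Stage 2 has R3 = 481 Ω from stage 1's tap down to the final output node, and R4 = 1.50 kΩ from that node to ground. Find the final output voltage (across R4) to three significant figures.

V_out ≈ 16.4 V

Stage 2 presents R3+R4 = 1981 Ω as a load on stage 1's tap.
Stage 1's lower leg becomes R2‖(R3+R4) = 1540 Ω, so V_mid = 24.8 × 1540/1760 = 21.70 V.
Stage 2 is itself unloaded: V_out = V_mid × R4/(R3+R4) = 21.70 × 1500/1981 = 16.4 V.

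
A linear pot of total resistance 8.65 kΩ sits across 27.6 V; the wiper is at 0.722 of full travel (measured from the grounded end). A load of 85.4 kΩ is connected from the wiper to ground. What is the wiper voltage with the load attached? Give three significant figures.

V ≈ 19.5 V

The wiper splits the pot into (1−α)R = 2.405 kΩ above and αR = 6.245 kΩ below.
Lower section ‖ load = 5.820 kΩ.
V_wiper = 27.6 × 5.820/(2.405 + 5.820) = 19.5 V.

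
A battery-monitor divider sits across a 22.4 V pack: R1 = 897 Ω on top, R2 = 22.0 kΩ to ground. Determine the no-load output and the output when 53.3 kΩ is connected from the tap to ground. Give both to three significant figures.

Unloaded: 21.5 V; loaded: 21.2 V

Open-circuit: V = 22.4 × 22000/(897 + 22000) = 21.5 V.
With the load, R2 becomes R2‖R_L = 15570 Ω, so V = 22.4 × 15570/16470 = 21.2 V.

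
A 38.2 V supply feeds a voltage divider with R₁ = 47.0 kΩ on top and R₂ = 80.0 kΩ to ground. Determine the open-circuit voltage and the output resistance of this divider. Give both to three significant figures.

V_th is the open-circuit tap voltage: 38.2 × 80.0/(47.0 + 80.0) = 24.1 V.
With the supply zeroed, R₁ and R₂ appear in parallel from the tap: R_th = R₁‖R₂ = (47.0 × 80.0)/127.0 = 29.6 kΩ.

V_th = 24.1 V, R_th = 29.6 kΩ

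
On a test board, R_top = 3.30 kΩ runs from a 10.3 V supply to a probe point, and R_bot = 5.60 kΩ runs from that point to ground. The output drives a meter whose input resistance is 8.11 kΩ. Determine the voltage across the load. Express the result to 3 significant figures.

The load sits in parallel with R_bot: R_bot‖R_L = (5.60 × 8.11) / (5.60 + 8.11) = 3.313 kΩ.
V_out = 10.3 × 3.313 / (3.30 + 3.313) = 10.3 × 3.313/6.613 = 5.16 V.
(Unloaded it would have been 6.48 V.)

V_out ≈ 5.16 V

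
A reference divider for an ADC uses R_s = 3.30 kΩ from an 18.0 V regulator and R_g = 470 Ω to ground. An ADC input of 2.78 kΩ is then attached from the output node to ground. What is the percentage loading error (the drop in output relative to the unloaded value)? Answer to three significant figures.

The divider's output (Thévenin) resistance is R_s‖R_g = 411.4 Ω.
Fractional drop under load = R_th/(R_th + R_L) = 411.4 / (411.4 + 2780) = 0.1289.
So the output falls by 12.9 %.

12.9 %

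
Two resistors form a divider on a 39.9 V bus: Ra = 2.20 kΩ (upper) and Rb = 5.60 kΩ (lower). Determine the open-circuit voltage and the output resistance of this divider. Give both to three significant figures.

V_th is the open-circuit tap voltage: 39.9 × 5.60/(2.20 + 5.60) = 28.6 V.
With the supply zeroed, Ra and Rb appear in parallel from the tap: R_th = Ra‖Rb = (2.20 × 5.60)/7.800 = 1.58 kΩ.

V_th = 28.6 V, R_th = 1.58 kΩ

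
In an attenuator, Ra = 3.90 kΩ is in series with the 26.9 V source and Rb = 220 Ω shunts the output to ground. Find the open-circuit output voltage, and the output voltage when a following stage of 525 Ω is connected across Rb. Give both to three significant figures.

Unloaded: 1.44 V; loaded: 1.03 V

Open-circuit: V = 26.9 × 220/(3900 + 220) = 1.44 V.
With the load, Rb becomes Rb‖R_L = 155.0 Ω, so V = 26.9 × 155.0/4055 = 1.03 V.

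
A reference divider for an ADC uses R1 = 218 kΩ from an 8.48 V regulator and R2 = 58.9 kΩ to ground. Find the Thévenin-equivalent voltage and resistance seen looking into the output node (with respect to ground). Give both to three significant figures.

V_th = 1.80 V, R_th = 46.4 kΩ

V_th is the open-circuit tap voltage: 8.48 × 58.9/(218 + 58.9) = 1.80 V.
With the supply zeroed, R1 and R2 appear in parallel from the tap: R_th = R1‖R2 = (218 × 58.9)/276.9 = 46.4 kΩ.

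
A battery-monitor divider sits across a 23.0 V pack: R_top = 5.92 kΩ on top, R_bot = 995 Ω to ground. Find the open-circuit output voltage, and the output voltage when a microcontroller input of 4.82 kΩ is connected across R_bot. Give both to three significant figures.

Open-circuit: V = 23.0 × 995/(5920 + 995) = 3.31 V.
With the load, R_bot becomes R_bot‖R_L = 824.7 Ω, so V = 23.0 × 824.7/6745 = 2.81 V.

Unloaded: 3.31 V; loaded: 2.81 V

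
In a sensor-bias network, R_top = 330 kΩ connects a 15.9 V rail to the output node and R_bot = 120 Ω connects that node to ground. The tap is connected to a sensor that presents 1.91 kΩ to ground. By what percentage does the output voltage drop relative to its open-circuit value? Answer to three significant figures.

5.91 %

The divider's output (Thévenin) resistance is R_top‖R_bot = 120.0 Ω.
Fractional drop under load = R_th/(R_th + R_L) = 120.0 / (120.0 + 1910) = 0.05909.
So the output falls by 5.91 %.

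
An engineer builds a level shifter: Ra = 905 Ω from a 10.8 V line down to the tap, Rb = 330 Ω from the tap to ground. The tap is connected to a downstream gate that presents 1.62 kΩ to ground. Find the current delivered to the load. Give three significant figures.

Rb‖R_L = 274.2 Ω; V_out = 10.8 × 274.2/1179 = 2.511 V.
I_L = V_out / R_L = 2.511 / 1.62 kΩ = 1.55 mA.

I_L ≈ 1.55 mA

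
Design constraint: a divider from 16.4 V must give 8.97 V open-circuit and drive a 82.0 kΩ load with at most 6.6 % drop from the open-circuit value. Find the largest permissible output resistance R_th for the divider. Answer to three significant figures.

Loading drop = R_th/(R_th + R_L) ≤ 0.0660, so R_th ≤ R_L · ε/(1−ε) = 82.0 kΩ × 0.0660/0.9340 = 5.79 kΩ.

R_th ≤ 5.79 kΩ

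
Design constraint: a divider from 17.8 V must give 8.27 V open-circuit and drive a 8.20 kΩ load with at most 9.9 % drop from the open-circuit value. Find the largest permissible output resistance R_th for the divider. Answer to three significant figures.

Loading drop = R_th/(R_th + R_L) ≤ 0.0990, so R_th ≤ R_L · ε/(1−ε) = 8.20 kΩ × 0.0990/0.9010 = 901 Ω.
(Any R1, R2 with R2/(R1+R2) = 0.465 and R1‖R2 ≤ 901 Ω will meet the spec.)

R_th ≤ 901 Ω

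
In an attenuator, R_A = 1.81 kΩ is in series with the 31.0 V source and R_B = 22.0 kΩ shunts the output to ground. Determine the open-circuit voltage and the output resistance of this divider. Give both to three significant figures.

V_th is the open-circuit tap voltage: 31.0 × 22.0/(1.81 + 22.0) = 28.6 V.
With the supply zeroed, R_A and R_B appear in parallel from the tap: R_th = R_A‖R_B = (1.81 × 22.0)/23.81 = 1.67 kΩ.

V_th = 28.6 V, R_th = 1.67 kΩ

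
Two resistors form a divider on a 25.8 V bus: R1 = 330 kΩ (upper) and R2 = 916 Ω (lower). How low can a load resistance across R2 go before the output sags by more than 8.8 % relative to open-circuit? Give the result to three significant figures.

R_L(min) ≈ 9.47 kΩ

Output resistance R_th = R1‖R2 = (330000 × 916)/330900 = 913.5 Ω.
The fractional drop is R_th/(R_th + R_L); requiring this ≤ 0.0880 gives R_L ≥ R_th(1/0.0880 − 1) = 913.5 × 10.36 = 9.47 kΩ.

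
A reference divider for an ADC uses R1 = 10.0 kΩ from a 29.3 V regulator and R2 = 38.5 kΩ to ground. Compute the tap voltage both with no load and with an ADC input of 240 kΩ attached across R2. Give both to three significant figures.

Unloaded: 23.3 V; loaded: 22.5 V

Open-circuit: V = 29.3 × 38.5/(10.0 + 38.5) = 23.3 V.
With the load, R2 becomes R2‖R_L = 33.18 kΩ, so V = 29.3 × 33.18/43.18 = 22.5 V.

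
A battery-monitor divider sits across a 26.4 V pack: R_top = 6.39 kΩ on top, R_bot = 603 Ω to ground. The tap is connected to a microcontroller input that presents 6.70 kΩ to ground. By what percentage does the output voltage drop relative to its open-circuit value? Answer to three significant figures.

The divider's output (Thévenin) resistance is R_top‖R_bot = 551.0 Ω.
Fractional drop under load = R_th/(R_th + R_L) = 551.0 / (551.0 + 6700) = 0.07599.
So the output falls by 7.60 %.

7.60 %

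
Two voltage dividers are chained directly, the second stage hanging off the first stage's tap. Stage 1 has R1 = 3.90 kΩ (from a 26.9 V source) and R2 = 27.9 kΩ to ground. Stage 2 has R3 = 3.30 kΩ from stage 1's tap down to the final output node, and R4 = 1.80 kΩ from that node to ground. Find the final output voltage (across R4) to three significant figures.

V_out ≈ 4.99 V

Stage 2 presents R3+R4 = 5.100 kΩ as a load on stage 1's tap.
Stage 1's lower leg becomes R2‖(R3+R4) = 4.312 kΩ, so V_mid = 26.9 × 4.312/8.212 = 14.12 V.
Stage 2 is itself unloaded: V_out = V_mid × R4/(R3+R4) = 14.12 × 1.80/5.100 = 4.99 V.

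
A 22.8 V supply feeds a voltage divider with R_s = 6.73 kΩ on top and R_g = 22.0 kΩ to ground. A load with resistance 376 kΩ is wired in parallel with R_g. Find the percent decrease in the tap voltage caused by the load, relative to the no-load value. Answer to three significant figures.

1.35 %

The divider's output (Thévenin) resistance is R_s‖R_g = 5.153 kΩ.
Fractional drop under load = R_th/(R_th + R_L) = 5.153 / (5.153 + 376) = 0.01352.
So the output falls by 1.35 %.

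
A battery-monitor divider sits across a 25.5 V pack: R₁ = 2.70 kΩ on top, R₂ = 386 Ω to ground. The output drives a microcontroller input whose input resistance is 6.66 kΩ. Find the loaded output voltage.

V_out ≈ 3.04 V

The load sits in parallel with R₂: R₂‖R_L = (386 × 6660) / (386 + 6660) = 364.9 Ω.
V_out = 25.5 × 364.9 / (2700 + 364.9) = 25.5 × 364.9/3065 = 3.04 V.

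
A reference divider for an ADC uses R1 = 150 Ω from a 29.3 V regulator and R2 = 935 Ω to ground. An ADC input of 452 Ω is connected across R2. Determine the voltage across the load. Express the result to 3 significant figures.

V_out ≈ 19.6 V

The load sits in parallel with R2: R2‖R_L = (935 × 452) / (935 + 452) = 304.7 Ω.
V_out = 29.3 × 304.7 / (150 + 304.7) = 29.3 × 304.7/454.7 = 19.6 V.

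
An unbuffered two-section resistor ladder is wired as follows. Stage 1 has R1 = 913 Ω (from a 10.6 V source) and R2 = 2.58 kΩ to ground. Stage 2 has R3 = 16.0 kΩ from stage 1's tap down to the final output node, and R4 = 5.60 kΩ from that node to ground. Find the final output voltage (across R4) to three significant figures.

Stage 2 presents R3+R4 = 21600 Ω as a load on stage 1's tap.
Stage 1's lower leg becomes R2‖(R3+R4) = 2305 Ω, so V_mid = 10.6 × 2305/3218 = 7.592 V.
Stage 2 is itself unloaded: V_out = V_mid × R4/(R3+R4) = 7.592 × 5600/21600 = 1.97 V.

V_out ≈ 1.97 V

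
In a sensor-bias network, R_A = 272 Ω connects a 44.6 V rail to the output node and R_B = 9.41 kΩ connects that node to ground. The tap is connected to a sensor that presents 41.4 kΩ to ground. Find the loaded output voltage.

The load sits in parallel with R_B: R_B‖R_L = (9410 × 41400) / (9410 + 41400) = 7667 Ω.
V_out = 44.6 × 7667 / (272 + 7667) = 44.6 × 7667/7939 = 43.1 V.

V_out ≈ 43.1 V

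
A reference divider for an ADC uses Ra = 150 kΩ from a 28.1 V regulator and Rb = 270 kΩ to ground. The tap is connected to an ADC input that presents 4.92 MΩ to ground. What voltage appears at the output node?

The load sits in parallel with Rb: Rb‖R_L = (270 × 4920) / (270 + 4920) = 256.0 kΩ.
V_out = 28.1 × 256.0 / (150 + 256.0) = 28.1 × 256.0/406.0 = 17.7 V.

V_out ≈ 17.7 V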